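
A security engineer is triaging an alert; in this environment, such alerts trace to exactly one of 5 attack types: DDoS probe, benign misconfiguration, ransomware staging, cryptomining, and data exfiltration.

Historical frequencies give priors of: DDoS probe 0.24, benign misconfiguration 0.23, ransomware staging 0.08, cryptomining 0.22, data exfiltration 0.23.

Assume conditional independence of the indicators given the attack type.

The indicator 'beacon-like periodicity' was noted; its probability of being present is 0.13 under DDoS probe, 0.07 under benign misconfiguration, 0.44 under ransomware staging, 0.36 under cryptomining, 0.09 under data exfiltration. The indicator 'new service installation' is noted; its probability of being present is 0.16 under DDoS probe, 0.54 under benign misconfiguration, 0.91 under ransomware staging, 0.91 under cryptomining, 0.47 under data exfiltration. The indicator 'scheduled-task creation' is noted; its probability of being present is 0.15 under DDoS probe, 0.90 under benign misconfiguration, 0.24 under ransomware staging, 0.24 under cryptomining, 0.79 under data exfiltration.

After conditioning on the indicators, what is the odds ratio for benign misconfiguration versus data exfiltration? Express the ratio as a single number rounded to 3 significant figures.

1.02

Posterior odds equal prior odds times the likelihood ratio; only the two competing hypotheses matter.
  benign misconfiguration: 0.23 × 0.07 × 0.54 × 0.90 = 0.0078246
  data exfiltration: 0.23 × 0.09 × 0.47 × 0.79 = 0.0076859
Odds(benign misconfiguration : data exfiltration) = 0.0078246 / 0.0076859 ≈ 1.02.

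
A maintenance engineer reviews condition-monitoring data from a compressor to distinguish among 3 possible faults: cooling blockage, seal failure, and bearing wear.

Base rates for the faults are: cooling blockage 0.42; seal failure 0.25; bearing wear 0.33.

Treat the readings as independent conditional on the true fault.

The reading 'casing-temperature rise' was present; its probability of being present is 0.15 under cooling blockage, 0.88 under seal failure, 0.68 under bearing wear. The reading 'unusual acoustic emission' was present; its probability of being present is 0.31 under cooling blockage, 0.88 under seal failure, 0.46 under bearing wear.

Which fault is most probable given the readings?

For each hypothesis, the unnormalized posterior weight is prior × product of the reading likelihoods:
  cooling blockage: 0.42 × 0.15 × 0.31 = 0.01953
  seal failure: 0.25 × 0.88 × 0.88 = 0.1936
  bearing wear: 0.33 × 0.68 × 0.46 = 0.10322
The unnormalized weights sum to 0.31635.
P(cooling blockage | evidence) ≈ 0.01953 / 0.31635 ≈ 0.062
P(seal failure | evidence) ≈ 0.1936 / 0.31635 ≈ 0.612
P(bearing wear | evidence) ≈ 0.10322 / 0.31635 ≈ 0.326
The largest is 0.612, so seal failure is most probable.

seal failure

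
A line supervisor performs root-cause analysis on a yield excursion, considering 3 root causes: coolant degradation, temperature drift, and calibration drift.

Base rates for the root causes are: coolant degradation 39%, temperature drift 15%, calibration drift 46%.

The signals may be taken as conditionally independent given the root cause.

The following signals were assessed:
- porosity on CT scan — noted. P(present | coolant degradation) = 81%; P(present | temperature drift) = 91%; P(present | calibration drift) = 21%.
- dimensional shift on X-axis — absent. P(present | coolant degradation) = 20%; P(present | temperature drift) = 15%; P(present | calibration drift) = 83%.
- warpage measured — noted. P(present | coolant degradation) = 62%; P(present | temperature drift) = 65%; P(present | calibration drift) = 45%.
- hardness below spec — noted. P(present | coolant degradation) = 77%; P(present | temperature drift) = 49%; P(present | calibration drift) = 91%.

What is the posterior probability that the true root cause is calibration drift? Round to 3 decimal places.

By Bayes' rule with conditional independence, the unnormalized weight for each hypothesis is prior × ∏ likelihoods (using 1 − P(present | H) for each absent signal):
  coolant degradation: 0.39 × 0.81 × (1 − 0.20) × 0.62 × 0.77 = 0.12065
  temperature drift: 0.15 × 0.91 × (1 − 0.15) × 0.65 × 0.49 = 0.036954
  calibration drift: 0.46 × 0.21 × (1 − 0.83) × 0.45 × 0.91 = 0.0067248
The unnormalized weights sum to 0.16433.
P(calibration drift | evidence) = 0.0067248 / 0.16433 ≈ 0.041.

0.041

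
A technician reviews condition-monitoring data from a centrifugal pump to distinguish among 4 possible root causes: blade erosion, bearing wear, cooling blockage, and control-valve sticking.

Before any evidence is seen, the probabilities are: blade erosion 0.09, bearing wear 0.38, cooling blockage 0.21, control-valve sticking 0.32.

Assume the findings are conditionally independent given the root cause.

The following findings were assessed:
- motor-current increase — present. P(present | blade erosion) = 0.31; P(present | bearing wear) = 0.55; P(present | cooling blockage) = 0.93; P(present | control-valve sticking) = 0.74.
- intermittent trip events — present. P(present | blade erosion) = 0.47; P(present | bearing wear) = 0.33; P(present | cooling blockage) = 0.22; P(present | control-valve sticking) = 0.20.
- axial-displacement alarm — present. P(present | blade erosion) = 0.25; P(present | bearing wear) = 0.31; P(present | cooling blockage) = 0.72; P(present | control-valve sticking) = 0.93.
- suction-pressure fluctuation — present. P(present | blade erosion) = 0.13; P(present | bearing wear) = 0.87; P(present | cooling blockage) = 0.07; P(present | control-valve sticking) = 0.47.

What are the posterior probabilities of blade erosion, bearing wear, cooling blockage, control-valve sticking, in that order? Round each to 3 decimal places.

0.010, 0.444, 0.052, 0.494

For each hypothesis, the unnormalized posterior weight is prior × product of the finding likelihoods:
  blade erosion: 0.09 × 0.31 × 0.47 × 0.25 × 0.13 = 0.00042617
  bearing wear: 0.38 × 0.55 × 0.33 × 0.31 × 0.87 = 0.018601
  cooling blockage: 0.21 × 0.93 × 0.22 × 0.72 × 0.07 = 0.0021655
  control-valve sticking: 0.32 × 0.74 × 0.20 × 0.93 × 0.47 = 0.020701
The unnormalized weights sum to 0.041894.
P(blade erosion | evidence) = 0.00042617 / 0.041894 ≈ 0.010
P(bearing wear | evidence) = 0.018601 / 0.041894 ≈ 0.444
P(cooling blockage | evidence) = 0.0021655 / 0.041894 ≈ 0.052
P(control-valve sticking | evidence) = 0.020701 / 0.041894 ≈ 0.494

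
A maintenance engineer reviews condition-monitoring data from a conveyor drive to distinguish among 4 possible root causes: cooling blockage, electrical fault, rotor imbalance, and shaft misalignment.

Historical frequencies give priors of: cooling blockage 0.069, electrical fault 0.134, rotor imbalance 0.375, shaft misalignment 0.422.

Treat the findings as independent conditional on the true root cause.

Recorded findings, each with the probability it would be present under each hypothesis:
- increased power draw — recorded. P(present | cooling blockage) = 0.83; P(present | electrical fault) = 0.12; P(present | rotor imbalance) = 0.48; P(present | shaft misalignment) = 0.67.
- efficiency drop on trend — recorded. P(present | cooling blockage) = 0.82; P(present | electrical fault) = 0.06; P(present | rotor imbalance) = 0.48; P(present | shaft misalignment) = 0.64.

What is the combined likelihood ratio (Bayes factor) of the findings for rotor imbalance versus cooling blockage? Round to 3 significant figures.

0.339

The Bayes factor is the ratio of the joint likelihoods of the evidence pattern under the two hypotheses.
  rotor imbalance: 0.48 × 0.48 = 0.2304
  cooling blockage: 0.83 × 0.82 = 0.6806
Bayes factor = 0.2304 / 0.6806 ≈ 0.339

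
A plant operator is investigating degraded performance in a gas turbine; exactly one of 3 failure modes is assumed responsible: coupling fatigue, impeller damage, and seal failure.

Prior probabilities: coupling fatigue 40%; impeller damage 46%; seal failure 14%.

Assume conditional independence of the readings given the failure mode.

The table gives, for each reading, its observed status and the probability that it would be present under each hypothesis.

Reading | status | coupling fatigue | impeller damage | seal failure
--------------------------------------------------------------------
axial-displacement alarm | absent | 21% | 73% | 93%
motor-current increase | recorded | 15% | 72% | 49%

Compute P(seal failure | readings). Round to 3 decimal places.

0.034

By Bayes' rule with conditional independence, the unnormalized weight for each hypothesis is prior × ∏ likelihoods (using 1 − P(present | H) for each absent reading):
  coupling fatigue: 0.40 × (1 − 0.21) × 0.15 = 0.0474
  impeller damage: 0.46 × (1 − 0.73) × 0.72 = 0.089424
  seal failure: 0.14 × (1 − 0.93) × 0.49 = 0.004802
The unnormalized weights sum to 0.14163.
P(seal failure | evidence) = 0.004802 / 0.14163 ≈ 0.034.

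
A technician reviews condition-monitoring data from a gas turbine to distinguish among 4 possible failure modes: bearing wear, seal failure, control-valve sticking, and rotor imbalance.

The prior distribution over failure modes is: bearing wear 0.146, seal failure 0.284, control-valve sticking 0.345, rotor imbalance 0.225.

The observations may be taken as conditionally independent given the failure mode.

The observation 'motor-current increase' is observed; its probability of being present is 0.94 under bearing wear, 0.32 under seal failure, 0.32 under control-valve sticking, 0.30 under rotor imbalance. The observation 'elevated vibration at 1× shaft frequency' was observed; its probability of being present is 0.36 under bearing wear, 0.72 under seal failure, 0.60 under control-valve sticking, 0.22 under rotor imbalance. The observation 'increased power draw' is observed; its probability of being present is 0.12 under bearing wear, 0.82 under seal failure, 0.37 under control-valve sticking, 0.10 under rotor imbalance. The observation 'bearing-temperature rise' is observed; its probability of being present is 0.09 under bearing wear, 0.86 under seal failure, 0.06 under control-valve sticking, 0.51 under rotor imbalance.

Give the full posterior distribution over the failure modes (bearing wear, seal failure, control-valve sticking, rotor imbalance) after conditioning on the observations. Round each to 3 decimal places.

For each hypothesis, the unnormalized posterior weight is prior × product of the observation likelihoods:
  bearing wear: 0.146 × 0.94 × 0.36 × 0.12 × 0.09 = 0.00053359
  seal failure: 0.284 × 0.32 × 0.72 × 0.82 × 0.86 = 0.046144
  control-valve sticking: 0.345 × 0.32 × 0.60 × 0.37 × 0.06 = 0.0014705
  rotor imbalance: 0.225 × 0.30 × 0.22 × 0.10 × 0.51 = 0.00075735
Marginal likelihood of the evidence = 0.048905.
P(bearing wear | evidence) = 0.00053359 / 0.048905 ≈ 0.011
P(seal failure | evidence) = 0.046144 / 0.048905 ≈ 0.944
P(control-valve sticking | evidence) = 0.0014705 / 0.048905 ≈ 0.030
P(rotor imbalance | evidence) = 0.00075735 / 0.048905 ≈ 0.015

0.011, 0.944, 0.030, 0.015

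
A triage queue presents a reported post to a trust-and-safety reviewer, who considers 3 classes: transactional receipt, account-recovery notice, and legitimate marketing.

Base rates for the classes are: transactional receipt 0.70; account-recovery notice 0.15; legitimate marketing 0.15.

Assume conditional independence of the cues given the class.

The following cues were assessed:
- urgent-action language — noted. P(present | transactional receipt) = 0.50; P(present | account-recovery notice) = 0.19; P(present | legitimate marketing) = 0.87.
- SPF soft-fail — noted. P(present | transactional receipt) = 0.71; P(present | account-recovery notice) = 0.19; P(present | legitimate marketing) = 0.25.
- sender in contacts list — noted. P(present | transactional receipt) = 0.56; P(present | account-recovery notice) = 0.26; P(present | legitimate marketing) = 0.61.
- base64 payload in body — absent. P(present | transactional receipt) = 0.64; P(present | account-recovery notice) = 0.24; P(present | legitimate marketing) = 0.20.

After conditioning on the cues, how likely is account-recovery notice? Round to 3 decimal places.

0.016

For each hypothesis, the unnormalized posterior weight is prior × product of the cue likelihoods (using 1 − P(present | H) for each absent cue):
  transactional receipt: 0.70 × 0.50 × 0.71 × 0.56 × (1 − 0.64) = 0.050098
  account-recovery notice: 0.15 × 0.19 × 0.19 × 0.26 × (1 − 0.24) = 0.00107
  legitimate marketing: 0.15 × 0.87 × 0.25 × 0.61 × (1 − 0.20) = 0.015921
Marginal likelihood of the evidence = 0.067089.
P(account-recovery notice | evidence) = 0.00107 / 0.067089 ≈ 0.016.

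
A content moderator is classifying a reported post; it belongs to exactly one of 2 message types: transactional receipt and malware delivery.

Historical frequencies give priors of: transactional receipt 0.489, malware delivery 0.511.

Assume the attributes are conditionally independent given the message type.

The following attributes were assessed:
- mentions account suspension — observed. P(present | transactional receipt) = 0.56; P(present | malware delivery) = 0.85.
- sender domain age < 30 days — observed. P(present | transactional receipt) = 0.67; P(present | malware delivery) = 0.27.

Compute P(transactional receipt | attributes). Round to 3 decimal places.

For each hypothesis, the unnormalized posterior weight is prior × product of the attribute likelihoods:
  transactional receipt: 0.489 × 0.56 × 0.67 = 0.18347
  malware delivery: 0.511 × 0.85 × 0.27 = 0.11727
Marginal likelihood of the evidence = 0.30075.
P(transactional receipt | evidence) = 0.18347 / 0.30075 ≈ 0.610.

0.610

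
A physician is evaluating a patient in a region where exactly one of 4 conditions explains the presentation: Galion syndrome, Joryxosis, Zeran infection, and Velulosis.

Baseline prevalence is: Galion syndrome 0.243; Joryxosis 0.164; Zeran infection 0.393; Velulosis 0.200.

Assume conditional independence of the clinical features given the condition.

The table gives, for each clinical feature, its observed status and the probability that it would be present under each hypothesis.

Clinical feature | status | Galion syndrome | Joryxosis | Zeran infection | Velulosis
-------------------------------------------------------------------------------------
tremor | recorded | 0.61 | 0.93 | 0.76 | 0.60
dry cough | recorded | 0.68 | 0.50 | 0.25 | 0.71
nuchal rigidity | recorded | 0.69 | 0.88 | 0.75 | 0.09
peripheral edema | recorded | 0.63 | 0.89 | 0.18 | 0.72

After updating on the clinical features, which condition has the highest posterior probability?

Multiply each prior by the joint likelihood of the clinical feature pattern:
  Galion syndrome: 0.243 × 0.61 × 0.68 × 0.69 × 0.63 = 0.043816
  Joryxosis: 0.164 × 0.93 × 0.50 × 0.88 × 0.89 = 0.059727
  Zeran infection: 0.393 × 0.76 × 0.25 × 0.75 × 0.18 = 0.01008
  Velulosis: 0.200 × 0.60 × 0.71 × 0.09 × 0.72 = 0.005521
The unnormalized weights sum to 0.11914.
P(Galion syndrome | evidence) ≈ 0.043816 / 0.11914 ≈ 0.368
P(Joryxosis | evidence) ≈ 0.059727 / 0.11914 ≈ 0.501
P(Zeran infection | evidence) ≈ 0.01008 / 0.11914 ≈ 0.085
P(Velulosis | evidence) ≈ 0.005521 / 0.11914 ≈ 0.046
The largest is 0.501, so Joryxosis is most probable.

Joryxosis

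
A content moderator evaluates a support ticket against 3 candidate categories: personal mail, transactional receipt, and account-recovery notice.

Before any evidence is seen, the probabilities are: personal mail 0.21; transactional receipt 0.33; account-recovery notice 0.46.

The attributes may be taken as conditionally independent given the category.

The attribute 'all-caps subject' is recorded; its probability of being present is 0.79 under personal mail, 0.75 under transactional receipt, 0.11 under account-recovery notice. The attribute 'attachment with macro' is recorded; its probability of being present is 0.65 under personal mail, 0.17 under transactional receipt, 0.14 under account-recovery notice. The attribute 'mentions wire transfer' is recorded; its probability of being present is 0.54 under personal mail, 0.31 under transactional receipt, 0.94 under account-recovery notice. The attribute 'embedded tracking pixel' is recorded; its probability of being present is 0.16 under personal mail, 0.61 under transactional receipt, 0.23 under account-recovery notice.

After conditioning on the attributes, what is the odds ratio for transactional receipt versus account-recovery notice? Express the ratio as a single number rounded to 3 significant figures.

5.19

Posterior odds equal prior odds times the likelihood ratio; only the two competing hypotheses matter.
  transactional receipt: 0.33 × 0.75 × 0.17 × 0.31 × 0.61 = 0.0079564
  account-recovery notice: 0.46 × 0.11 × 0.14 × 0.94 × 0.23 = 0.0015316
Odds(transactional receipt : account-recovery notice) = 0.0079564 / 0.0015316 ≈ 5.19.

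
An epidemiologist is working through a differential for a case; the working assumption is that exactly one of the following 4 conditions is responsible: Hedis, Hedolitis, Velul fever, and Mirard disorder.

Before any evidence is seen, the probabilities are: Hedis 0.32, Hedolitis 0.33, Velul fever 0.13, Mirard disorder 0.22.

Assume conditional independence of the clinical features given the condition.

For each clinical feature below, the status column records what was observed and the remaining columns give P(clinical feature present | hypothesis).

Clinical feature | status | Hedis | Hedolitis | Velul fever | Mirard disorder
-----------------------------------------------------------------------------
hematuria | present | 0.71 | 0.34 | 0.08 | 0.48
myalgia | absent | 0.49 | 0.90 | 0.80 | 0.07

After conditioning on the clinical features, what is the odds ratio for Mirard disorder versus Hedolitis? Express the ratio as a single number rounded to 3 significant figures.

The normalizing constant cancels in an odds ratio, so compute prior × likelihood for the two hypotheses only (using 1 − P(present | H) for each absent clinical feature):
  Mirard disorder: 0.22 × 0.48 × (1 − 0.07) = 0.098208
  Hedolitis: 0.33 × 0.34 × (1 − 0.90) = 0.01122
Odds(Mirard disorder : Hedolitis) = 0.098208 / 0.01122 ≈ 8.75.

8.75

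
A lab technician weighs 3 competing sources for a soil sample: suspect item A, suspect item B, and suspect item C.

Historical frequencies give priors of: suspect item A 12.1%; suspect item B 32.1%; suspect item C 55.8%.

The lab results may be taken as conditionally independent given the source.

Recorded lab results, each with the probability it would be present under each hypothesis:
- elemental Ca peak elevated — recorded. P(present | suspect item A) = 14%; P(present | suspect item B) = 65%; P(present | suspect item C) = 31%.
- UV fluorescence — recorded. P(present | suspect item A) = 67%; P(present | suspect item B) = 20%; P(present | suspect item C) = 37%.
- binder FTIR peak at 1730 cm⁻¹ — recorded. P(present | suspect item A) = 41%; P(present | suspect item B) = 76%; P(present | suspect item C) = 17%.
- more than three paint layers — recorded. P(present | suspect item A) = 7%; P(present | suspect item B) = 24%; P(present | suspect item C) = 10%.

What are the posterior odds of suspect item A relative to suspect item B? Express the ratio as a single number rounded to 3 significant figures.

0.0428

The normalizing constant cancels in an odds ratio, so compute prior × likelihood for the two hypotheses only:
  suspect item A: 0.121 × 0.14 × 0.67 × 0.41 × 0.07 = 0.00032574
  suspect item B: 0.321 × 0.65 × 0.20 × 0.76 × 0.24 = 0.0076116
Odds(suspect item A : suspect item B) = 0.00032574 / 0.0076116 ≈ 0.0428.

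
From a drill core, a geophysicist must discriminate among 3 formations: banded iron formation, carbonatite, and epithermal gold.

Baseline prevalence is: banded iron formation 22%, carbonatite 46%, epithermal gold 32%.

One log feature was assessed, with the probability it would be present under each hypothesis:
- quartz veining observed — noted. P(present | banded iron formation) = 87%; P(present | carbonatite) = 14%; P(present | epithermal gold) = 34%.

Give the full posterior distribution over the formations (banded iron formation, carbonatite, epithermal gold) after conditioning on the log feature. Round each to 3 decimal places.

For each hypothesis, the unnormalized posterior weight is prior × likelihood:
  banded iron formation: 0.22 × 0.87 = 0.1914
  carbonatite: 0.46 × 0.14 = 0.0644
  epithermal gold: 0.32 × 0.34 = 0.1088
The unnormalized weights sum to 0.3646.
P(banded iron formation | evidence) = 0.1914 / 0.3646 ≈ 0.525
P(carbonatite | evidence) = 0.0644 / 0.3646 ≈ 0.177
P(epithermal gold | evidence) = 0.1088 / 0.3646 ≈ 0.298

0.525, 0.177, 0.298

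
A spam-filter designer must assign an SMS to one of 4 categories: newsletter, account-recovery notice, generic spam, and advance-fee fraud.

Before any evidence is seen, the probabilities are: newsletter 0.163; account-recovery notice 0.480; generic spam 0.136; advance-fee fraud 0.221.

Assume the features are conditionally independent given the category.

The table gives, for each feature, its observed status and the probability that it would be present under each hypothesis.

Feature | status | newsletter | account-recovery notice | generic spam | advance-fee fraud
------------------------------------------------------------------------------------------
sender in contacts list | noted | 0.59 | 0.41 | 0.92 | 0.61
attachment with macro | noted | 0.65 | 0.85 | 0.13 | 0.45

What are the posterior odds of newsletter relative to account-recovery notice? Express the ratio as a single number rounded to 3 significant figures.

Posterior odds equal prior odds times the likelihood ratio; only the two competing hypotheses matter.
  newsletter: 0.163 × 0.59 × 0.65 = 0.06251
  account-recovery notice: 0.480 × 0.41 × 0.85 = 0.16728
Odds(newsletter : account-recovery notice) = 0.06251 / 0.16728 ≈ 0.374.

0.374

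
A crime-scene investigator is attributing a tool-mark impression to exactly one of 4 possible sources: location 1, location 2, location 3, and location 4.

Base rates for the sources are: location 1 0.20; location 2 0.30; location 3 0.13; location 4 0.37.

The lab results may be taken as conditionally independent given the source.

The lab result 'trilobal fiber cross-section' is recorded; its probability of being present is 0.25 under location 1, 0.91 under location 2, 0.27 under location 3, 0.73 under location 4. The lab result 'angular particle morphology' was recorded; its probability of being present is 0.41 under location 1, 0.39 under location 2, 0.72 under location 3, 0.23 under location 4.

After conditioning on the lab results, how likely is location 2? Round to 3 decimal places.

For each hypothesis, the unnormalized posterior weight is prior × product of the lab result likelihoods:
  location 1: 0.20 × 0.25 × 0.41 = 0.0205
  location 2: 0.30 × 0.91 × 0.39 = 0.10647
  location 3: 0.13 × 0.27 × 0.72 = 0.025272
  location 4: 0.37 × 0.73 × 0.23 = 0.062123
The unnormalized weights sum to 0.21437.
P(location 2 | evidence) = 0.10647 / 0.21437 ≈ 0.497.

0.497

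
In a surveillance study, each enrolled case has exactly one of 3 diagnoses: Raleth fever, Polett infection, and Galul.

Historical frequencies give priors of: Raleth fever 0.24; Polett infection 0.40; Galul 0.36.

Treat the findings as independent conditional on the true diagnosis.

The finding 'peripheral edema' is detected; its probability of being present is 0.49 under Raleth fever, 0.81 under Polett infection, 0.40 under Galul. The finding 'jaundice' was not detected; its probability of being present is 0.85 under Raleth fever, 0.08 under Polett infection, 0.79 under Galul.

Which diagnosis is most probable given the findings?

Polett infection

For each hypothesis, the unnormalized posterior weight is prior × product of the finding likelihoods (using 1 − P(present | H) for each absent finding):
  Raleth fever: 0.24 × 0.49 × (1 − 0.85) = 0.01764
  Polett infection: 0.40 × 0.81 × (1 − 0.08) = 0.29808
  Galul: 0.36 × 0.40 × (1 − 0.79) = 0.03024
Normalizing constant Z = 0.01764 + 0.29808 + 0.03024 = 0.34596.
P(Raleth fever | evidence) ≈ 0.01764 / 0.34596 ≈ 0.051
P(Polett infection | evidence) ≈ 0.29808 / 0.34596 ≈ 0.862
P(Galul | evidence) ≈ 0.03024 / 0.34596 ≈ 0.087
The largest is 0.862, so Polett infection is most probable.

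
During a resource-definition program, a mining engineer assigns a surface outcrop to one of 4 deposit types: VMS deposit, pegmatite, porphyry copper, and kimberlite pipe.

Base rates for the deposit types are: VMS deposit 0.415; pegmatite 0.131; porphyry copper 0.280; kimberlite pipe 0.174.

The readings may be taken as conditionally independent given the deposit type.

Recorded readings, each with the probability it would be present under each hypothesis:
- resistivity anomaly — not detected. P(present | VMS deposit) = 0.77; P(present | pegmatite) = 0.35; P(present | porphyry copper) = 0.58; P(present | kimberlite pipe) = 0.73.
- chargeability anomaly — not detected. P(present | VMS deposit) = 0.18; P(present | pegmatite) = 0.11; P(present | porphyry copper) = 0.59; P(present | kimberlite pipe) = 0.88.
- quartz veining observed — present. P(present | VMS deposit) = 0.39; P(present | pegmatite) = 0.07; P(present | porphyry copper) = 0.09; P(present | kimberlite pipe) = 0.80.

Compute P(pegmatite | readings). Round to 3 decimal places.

0.119

Multiply each prior by the joint likelihood of the reading pattern (using 1 − P(present | H) for each absent reading):
  VMS deposit: 0.415 × (1 − 0.77) × (1 − 0.18) × 0.39 = 0.030525
  pegmatite: 0.131 × (1 − 0.35) × (1 − 0.11) × 0.07 = 0.0053048
  porphyry copper: 0.280 × (1 − 0.58) × (1 − 0.59) × 0.09 = 0.0043394
  kimberlite pipe: 0.174 × (1 − 0.73) × (1 − 0.88) × 0.80 = 0.0045101
Normalizing constant Z = 0.030525 + 0.0053048 + 0.0043394 + 0.0045101 = 0.044679.
P(pegmatite | evidence) = 0.0053048 / 0.044679 ≈ 0.119.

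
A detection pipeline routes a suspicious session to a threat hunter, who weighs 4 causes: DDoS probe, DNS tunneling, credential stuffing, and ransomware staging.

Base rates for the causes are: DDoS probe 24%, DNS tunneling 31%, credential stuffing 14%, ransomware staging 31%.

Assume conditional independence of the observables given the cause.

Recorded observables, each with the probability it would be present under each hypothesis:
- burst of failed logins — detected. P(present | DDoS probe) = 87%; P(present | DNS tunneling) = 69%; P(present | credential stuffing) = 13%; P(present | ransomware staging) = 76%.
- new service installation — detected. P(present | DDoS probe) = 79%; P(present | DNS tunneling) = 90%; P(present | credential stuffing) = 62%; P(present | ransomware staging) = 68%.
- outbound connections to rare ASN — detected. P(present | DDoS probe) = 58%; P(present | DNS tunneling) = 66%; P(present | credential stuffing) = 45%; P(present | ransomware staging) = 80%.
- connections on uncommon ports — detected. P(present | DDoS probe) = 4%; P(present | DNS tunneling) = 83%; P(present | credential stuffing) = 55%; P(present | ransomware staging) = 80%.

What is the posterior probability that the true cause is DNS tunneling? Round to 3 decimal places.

0.491

For each hypothesis, the unnormalized posterior weight is prior × product of the observable likelihoods:
  DDoS probe: 0.24 × 0.87 × 0.79 × 0.58 × 0.04 = 0.0038269
  DNS tunneling: 0.31 × 0.69 × 0.90 × 0.66 × 0.83 = 0.10546
  credential stuffing: 0.14 × 0.13 × 0.62 × 0.45 × 0.55 = 0.0027928
  ransomware staging: 0.31 × 0.76 × 0.68 × 0.80 × 0.80 = 0.10253
Marginal likelihood of the evidence = 0.21461.
P(DNS tunneling | evidence) = 0.10546 / 0.21461 ≈ 0.491.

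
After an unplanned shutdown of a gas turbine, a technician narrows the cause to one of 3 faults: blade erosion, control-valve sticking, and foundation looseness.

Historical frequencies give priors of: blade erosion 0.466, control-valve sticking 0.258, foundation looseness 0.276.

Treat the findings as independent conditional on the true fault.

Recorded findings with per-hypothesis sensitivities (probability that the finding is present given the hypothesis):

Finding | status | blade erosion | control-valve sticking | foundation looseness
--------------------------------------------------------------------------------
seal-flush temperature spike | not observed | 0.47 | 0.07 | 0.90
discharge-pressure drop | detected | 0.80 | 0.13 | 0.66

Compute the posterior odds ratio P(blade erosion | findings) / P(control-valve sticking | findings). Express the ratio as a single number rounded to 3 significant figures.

The normalizing constant cancels in an odds ratio, so compute prior × likelihood for the two hypotheses only (using 1 − P(present | H) for each absent finding):
  blade erosion: 0.466 × (1 − 0.47) × 0.80 = 0.19758
  control-valve sticking: 0.258 × (1 − 0.07) × 0.13 = 0.031192
Odds(blade erosion : control-valve sticking) = 0.19758 / 0.031192 ≈ 6.33.

6.33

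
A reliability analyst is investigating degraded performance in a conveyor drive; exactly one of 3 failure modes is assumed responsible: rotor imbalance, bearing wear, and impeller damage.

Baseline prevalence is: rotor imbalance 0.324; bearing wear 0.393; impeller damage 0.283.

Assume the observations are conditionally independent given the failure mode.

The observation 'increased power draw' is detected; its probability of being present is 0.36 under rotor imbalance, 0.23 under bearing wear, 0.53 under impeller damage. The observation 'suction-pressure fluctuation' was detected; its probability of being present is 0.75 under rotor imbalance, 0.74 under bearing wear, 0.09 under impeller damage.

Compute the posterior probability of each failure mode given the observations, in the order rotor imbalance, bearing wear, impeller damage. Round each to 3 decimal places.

0.521, 0.398, 0.080

For each hypothesis, the unnormalized posterior weight is prior × product of the observation likelihoods:
  rotor imbalance: 0.324 × 0.36 × 0.75 = 0.08748
  bearing wear: 0.393 × 0.23 × 0.74 = 0.066889
  impeller damage: 0.283 × 0.53 × 0.09 = 0.013499
Marginal likelihood of the evidence = 0.16787.
P(rotor imbalance | evidence) = 0.08748 / 0.16787 ≈ 0.521
P(bearing wear | evidence) = 0.066889 / 0.16787 ≈ 0.398
P(impeller damage | evidence) = 0.013499 / 0.16787 ≈ 0.080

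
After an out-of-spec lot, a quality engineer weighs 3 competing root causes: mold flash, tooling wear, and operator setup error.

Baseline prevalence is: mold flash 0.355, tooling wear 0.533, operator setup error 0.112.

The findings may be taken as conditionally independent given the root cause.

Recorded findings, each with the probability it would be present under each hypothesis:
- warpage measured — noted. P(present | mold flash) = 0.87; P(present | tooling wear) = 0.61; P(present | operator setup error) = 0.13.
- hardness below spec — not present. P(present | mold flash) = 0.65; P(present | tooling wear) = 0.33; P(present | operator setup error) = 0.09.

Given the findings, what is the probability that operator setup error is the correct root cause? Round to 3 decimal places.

0.039

For each hypothesis, the unnormalized posterior weight is prior × product of the finding likelihoods (using 1 − P(present | H) for each absent finding):
  mold flash: 0.355 × 0.87 × (1 − 0.65) = 0.1081
  tooling wear: 0.533 × 0.61 × (1 − 0.33) = 0.21784
  operator setup error: 0.112 × 0.13 × (1 − 0.09) = 0.01325
The unnormalized weights sum to 0.33918.
P(operator setup error | evidence) = 0.01325 / 0.33918 ≈ 0.039.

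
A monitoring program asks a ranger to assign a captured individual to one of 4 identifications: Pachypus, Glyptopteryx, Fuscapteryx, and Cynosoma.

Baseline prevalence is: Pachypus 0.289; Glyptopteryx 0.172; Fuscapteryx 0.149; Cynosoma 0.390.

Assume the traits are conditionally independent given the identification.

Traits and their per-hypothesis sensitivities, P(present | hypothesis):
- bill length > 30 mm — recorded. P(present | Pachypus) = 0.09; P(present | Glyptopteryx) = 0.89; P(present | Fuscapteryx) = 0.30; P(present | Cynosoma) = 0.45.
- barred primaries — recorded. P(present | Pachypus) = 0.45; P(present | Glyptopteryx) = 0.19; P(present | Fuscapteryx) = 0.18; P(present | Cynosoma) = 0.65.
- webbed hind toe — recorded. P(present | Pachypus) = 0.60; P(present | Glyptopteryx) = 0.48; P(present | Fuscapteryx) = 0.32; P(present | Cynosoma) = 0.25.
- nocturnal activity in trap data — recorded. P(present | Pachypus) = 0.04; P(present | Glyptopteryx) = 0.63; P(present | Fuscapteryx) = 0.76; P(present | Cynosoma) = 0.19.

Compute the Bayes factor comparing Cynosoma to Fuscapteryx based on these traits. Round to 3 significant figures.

1.06

Take the product of per-trait likelihoods under each hypothesis, then divide.
  Cynosoma: 0.45 × 0.65 × 0.25 × 0.19 = 0.013894
  Fuscapteryx: 0.30 × 0.18 × 0.32 × 0.76 = 0.013133
Bayes factor = 0.013894 / 0.013133 ≈ 1.06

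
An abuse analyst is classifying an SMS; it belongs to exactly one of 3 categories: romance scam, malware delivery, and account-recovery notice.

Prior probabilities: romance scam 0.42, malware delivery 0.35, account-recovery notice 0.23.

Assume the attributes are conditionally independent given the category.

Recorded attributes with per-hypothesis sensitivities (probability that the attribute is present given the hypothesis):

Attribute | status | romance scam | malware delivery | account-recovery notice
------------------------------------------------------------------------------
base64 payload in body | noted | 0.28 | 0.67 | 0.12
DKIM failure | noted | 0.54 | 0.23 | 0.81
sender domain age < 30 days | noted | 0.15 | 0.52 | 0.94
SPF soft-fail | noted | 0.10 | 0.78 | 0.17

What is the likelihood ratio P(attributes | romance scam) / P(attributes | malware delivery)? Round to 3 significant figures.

Take the product of per-attribute likelihoods under each hypothesis, then divide.
  romance scam: 0.28 × 0.54 × 0.15 × 0.10 = 0.002268
  malware delivery: 0.67 × 0.23 × 0.52 × 0.78 = 0.062503
Bayes factor = 0.002268 / 0.062503 ≈ 0.0363

0.0363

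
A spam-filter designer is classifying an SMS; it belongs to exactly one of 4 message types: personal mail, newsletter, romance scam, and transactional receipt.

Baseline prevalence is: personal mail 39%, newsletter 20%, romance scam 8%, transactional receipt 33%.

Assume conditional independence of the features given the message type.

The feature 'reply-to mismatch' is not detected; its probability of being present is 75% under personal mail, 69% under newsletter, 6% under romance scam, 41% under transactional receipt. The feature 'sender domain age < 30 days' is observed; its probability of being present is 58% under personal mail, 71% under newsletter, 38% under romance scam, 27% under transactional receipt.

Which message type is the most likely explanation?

personal mail

For each hypothesis, the unnormalized posterior weight is prior × product of the feature likelihoods (using 1 − P(present | H) for each absent feature):
  personal mail: 0.39 × (1 − 0.75) × 0.58 = 0.05655
  newsletter: 0.20 × (1 − 0.69) × 0.71 = 0.04402
  romance scam: 0.08 × (1 − 0.06) × 0.38 = 0.028576
  transactional receipt: 0.33 × (1 − 0.41) × 0.27 = 0.052569
The unnormalized weights sum to 0.18172.
P(personal mail | evidence) ≈ 0.05655 / 0.18172 ≈ 0.311
P(newsletter | evidence) ≈ 0.04402 / 0.18172 ≈ 0.242
P(romance scam | evidence) ≈ 0.028576 / 0.18172 ≈ 0.157
P(transactional receipt | evidence) ≈ 0.052569 / 0.18172 ≈ 0.289
The largest is 0.311, so personal mail is most probable.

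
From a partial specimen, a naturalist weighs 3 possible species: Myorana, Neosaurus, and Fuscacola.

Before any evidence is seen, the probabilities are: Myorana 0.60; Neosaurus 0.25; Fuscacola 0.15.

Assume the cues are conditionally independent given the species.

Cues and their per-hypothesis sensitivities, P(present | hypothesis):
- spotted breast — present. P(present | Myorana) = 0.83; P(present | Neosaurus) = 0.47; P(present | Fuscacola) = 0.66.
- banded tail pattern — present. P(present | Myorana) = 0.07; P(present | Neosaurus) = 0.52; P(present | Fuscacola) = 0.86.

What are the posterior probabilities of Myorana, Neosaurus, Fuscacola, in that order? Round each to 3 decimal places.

By Bayes' rule with conditional independence, the unnormalized weight for each hypothesis is prior × ∏ likelihoods:
  Myorana: 0.60 × 0.83 × 0.07 = 0.03486
  Neosaurus: 0.25 × 0.47 × 0.52 = 0.0611
  Fuscacola: 0.15 × 0.66 × 0.86 = 0.08514
Normalizing constant Z = 0.03486 + 0.0611 + 0.08514 = 0.1811.
P(Myorana | evidence) = 0.03486 / 0.1811 ≈ 0.192
P(Neosaurus | evidence) = 0.0611 / 0.1811 ≈ 0.337
P(Fuscacola | evidence) = 0.08514 / 0.1811 ≈ 0.470

0.192, 0.337, 0.470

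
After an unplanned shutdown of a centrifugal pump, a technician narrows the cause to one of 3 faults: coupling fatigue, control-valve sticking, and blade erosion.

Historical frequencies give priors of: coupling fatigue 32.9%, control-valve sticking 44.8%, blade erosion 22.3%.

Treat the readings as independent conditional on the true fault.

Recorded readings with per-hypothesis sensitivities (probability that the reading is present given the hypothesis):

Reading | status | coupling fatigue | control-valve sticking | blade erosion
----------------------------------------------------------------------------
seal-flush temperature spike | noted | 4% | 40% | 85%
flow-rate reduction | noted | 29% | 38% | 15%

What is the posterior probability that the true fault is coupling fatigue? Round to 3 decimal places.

For each hypothesis, the unnormalized posterior weight is prior × product of the reading likelihoods:
  coupling fatigue: 0.329 × 0.04 × 0.29 = 0.0038164
  control-valve sticking: 0.448 × 0.40 × 0.38 = 0.068096
  blade erosion: 0.223 × 0.85 × 0.15 = 0.028432
Normalizing constant Z = 0.0038164 + 0.068096 + 0.028432 = 0.10034.
P(coupling fatigue | evidence) = 0.0038164 / 0.10034 ≈ 0.038.

0.038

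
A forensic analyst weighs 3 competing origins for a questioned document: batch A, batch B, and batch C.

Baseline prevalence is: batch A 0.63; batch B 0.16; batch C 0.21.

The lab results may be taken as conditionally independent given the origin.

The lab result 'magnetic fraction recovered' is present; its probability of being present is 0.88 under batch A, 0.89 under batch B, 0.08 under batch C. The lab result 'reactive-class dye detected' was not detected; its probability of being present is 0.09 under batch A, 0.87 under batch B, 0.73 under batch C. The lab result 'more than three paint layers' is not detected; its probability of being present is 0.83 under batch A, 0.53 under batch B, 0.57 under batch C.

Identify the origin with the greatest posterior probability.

For each hypothesis, the unnormalized posterior weight is prior × product of the lab result likelihoods (using 1 − P(present | H) for each absent lab result):
  batch A: 0.63 × 0.88 × (1 − 0.09) × (1 − 0.83) = 0.085766
  batch B: 0.16 × 0.89 × (1 − 0.87) × (1 − 0.53) = 0.0087006
  batch C: 0.21 × 0.08 × (1 − 0.73) × (1 − 0.57) = 0.0019505
Marginal likelihood of the evidence = 0.096417.
P(batch A | evidence) ≈ 0.085766 / 0.096417 ≈ 0.890
P(batch B | evidence) ≈ 0.0087006 / 0.096417 ≈ 0.090
P(batch C | evidence) ≈ 0.0019505 / 0.096417 ≈ 0.020
The largest is 0.890, so batch A is most probable.

batch A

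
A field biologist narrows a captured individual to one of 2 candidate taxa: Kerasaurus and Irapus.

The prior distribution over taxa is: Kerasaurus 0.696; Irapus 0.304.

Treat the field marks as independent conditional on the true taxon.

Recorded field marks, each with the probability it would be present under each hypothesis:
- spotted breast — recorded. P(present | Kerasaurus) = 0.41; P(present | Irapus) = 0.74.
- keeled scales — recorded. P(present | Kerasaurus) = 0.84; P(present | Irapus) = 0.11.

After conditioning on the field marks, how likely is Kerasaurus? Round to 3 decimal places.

0.906

For each hypothesis, the unnormalized posterior weight is prior × product of the field mark likelihoods:
  Kerasaurus: 0.696 × 0.41 × 0.84 = 0.2397
  Irapus: 0.304 × 0.74 × 0.11 = 0.024746
Marginal likelihood of the evidence = 0.26445.
P(Kerasaurus | evidence) = 0.2397 / 0.26445 ≈ 0.906.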